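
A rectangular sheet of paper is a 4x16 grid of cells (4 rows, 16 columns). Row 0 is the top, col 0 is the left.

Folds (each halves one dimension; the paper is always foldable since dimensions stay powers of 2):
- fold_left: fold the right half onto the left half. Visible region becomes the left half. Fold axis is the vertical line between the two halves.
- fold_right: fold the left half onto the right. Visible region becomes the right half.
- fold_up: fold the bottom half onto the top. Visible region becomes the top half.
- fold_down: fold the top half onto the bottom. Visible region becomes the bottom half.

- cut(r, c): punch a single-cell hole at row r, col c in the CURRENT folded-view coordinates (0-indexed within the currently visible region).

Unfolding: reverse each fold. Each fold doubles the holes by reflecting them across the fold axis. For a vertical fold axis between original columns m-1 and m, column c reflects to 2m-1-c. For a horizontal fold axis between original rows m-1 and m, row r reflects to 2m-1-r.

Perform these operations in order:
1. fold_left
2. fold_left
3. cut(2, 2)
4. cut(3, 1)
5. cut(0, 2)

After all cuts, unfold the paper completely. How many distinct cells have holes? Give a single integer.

Answer: 12

Derivation:
Op 1 fold_left: fold axis v@8; visible region now rows[0,4) x cols[0,8) = 4x8
Op 2 fold_left: fold axis v@4; visible region now rows[0,4) x cols[0,4) = 4x4
Op 3 cut(2, 2): punch at orig (2,2); cuts so far [(2, 2)]; region rows[0,4) x cols[0,4) = 4x4
Op 4 cut(3, 1): punch at orig (3,1); cuts so far [(2, 2), (3, 1)]; region rows[0,4) x cols[0,4) = 4x4
Op 5 cut(0, 2): punch at orig (0,2); cuts so far [(0, 2), (2, 2), (3, 1)]; region rows[0,4) x cols[0,4) = 4x4
Unfold 1 (reflect across v@4): 6 holes -> [(0, 2), (0, 5), (2, 2), (2, 5), (3, 1), (3, 6)]
Unfold 2 (reflect across v@8): 12 holes -> [(0, 2), (0, 5), (0, 10), (0, 13), (2, 2), (2, 5), (2, 10), (2, 13), (3, 1), (3, 6), (3, 9), (3, 14)]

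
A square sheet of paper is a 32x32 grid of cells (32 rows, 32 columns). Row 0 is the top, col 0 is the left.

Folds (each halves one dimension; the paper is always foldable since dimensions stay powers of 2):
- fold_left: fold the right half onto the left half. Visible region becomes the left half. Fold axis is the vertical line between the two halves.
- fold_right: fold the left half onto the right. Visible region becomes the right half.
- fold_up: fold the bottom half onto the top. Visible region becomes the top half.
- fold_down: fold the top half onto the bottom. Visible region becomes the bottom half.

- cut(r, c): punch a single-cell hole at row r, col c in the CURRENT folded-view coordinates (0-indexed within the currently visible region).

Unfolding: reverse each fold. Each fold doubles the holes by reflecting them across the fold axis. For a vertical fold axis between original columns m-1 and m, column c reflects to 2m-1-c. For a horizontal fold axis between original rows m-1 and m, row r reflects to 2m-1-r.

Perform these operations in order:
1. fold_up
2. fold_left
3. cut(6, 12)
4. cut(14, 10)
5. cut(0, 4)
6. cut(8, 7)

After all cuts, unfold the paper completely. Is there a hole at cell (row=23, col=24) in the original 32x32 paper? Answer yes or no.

Answer: yes

Derivation:
Op 1 fold_up: fold axis h@16; visible region now rows[0,16) x cols[0,32) = 16x32
Op 2 fold_left: fold axis v@16; visible region now rows[0,16) x cols[0,16) = 16x16
Op 3 cut(6, 12): punch at orig (6,12); cuts so far [(6, 12)]; region rows[0,16) x cols[0,16) = 16x16
Op 4 cut(14, 10): punch at orig (14,10); cuts so far [(6, 12), (14, 10)]; region rows[0,16) x cols[0,16) = 16x16
Op 5 cut(0, 4): punch at orig (0,4); cuts so far [(0, 4), (6, 12), (14, 10)]; region rows[0,16) x cols[0,16) = 16x16
Op 6 cut(8, 7): punch at orig (8,7); cuts so far [(0, 4), (6, 12), (8, 7), (14, 10)]; region rows[0,16) x cols[0,16) = 16x16
Unfold 1 (reflect across v@16): 8 holes -> [(0, 4), (0, 27), (6, 12), (6, 19), (8, 7), (8, 24), (14, 10), (14, 21)]
Unfold 2 (reflect across h@16): 16 holes -> [(0, 4), (0, 27), (6, 12), (6, 19), (8, 7), (8, 24), (14, 10), (14, 21), (17, 10), (17, 21), (23, 7), (23, 24), (25, 12), (25, 19), (31, 4), (31, 27)]
Holes: [(0, 4), (0, 27), (6, 12), (6, 19), (8, 7), (8, 24), (14, 10), (14, 21), (17, 10), (17, 21), (23, 7), (23, 24), (25, 12), (25, 19), (31, 4), (31, 27)]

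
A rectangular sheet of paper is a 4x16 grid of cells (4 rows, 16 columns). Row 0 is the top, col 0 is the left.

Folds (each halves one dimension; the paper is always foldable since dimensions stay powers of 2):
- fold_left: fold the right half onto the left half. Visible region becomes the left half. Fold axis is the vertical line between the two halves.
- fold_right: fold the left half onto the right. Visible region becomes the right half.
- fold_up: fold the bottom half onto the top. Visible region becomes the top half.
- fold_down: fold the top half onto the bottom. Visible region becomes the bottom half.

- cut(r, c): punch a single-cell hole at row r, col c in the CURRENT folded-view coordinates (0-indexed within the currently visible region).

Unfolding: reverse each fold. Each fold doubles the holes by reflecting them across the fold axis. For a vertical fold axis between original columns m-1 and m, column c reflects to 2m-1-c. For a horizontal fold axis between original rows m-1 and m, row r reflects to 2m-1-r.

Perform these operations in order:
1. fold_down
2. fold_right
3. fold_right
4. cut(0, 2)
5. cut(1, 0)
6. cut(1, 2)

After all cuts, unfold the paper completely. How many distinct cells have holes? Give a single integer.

Op 1 fold_down: fold axis h@2; visible region now rows[2,4) x cols[0,16) = 2x16
Op 2 fold_right: fold axis v@8; visible region now rows[2,4) x cols[8,16) = 2x8
Op 3 fold_right: fold axis v@12; visible region now rows[2,4) x cols[12,16) = 2x4
Op 4 cut(0, 2): punch at orig (2,14); cuts so far [(2, 14)]; region rows[2,4) x cols[12,16) = 2x4
Op 5 cut(1, 0): punch at orig (3,12); cuts so far [(2, 14), (3, 12)]; region rows[2,4) x cols[12,16) = 2x4
Op 6 cut(1, 2): punch at orig (3,14); cuts so far [(2, 14), (3, 12), (3, 14)]; region rows[2,4) x cols[12,16) = 2x4
Unfold 1 (reflect across v@12): 6 holes -> [(2, 9), (2, 14), (3, 9), (3, 11), (3, 12), (3, 14)]
Unfold 2 (reflect across v@8): 12 holes -> [(2, 1), (2, 6), (2, 9), (2, 14), (3, 1), (3, 3), (3, 4), (3, 6), (3, 9), (3, 11), (3, 12), (3, 14)]
Unfold 3 (reflect across h@2): 24 holes -> [(0, 1), (0, 3), (0, 4), (0, 6), (0, 9), (0, 11), (0, 12), (0, 14), (1, 1), (1, 6), (1, 9), (1, 14), (2, 1), (2, 6), (2, 9), (2, 14), (3, 1), (3, 3), (3, 4), (3, 6), (3, 9), (3, 11), (3, 12), (3, 14)]

Answer: 24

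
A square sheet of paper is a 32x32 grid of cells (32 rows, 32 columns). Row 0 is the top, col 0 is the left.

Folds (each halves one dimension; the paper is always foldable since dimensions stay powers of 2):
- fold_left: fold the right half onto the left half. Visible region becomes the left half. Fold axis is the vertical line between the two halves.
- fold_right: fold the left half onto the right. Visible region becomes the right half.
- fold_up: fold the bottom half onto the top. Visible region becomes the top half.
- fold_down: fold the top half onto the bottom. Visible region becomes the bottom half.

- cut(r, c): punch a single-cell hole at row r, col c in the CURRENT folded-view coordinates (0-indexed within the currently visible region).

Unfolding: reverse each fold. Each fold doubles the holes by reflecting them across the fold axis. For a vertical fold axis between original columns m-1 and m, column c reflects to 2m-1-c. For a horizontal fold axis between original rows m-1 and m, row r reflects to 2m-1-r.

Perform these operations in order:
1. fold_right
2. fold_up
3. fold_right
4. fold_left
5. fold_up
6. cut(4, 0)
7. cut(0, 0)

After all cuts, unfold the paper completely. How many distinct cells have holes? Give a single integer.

Op 1 fold_right: fold axis v@16; visible region now rows[0,32) x cols[16,32) = 32x16
Op 2 fold_up: fold axis h@16; visible region now rows[0,16) x cols[16,32) = 16x16
Op 3 fold_right: fold axis v@24; visible region now rows[0,16) x cols[24,32) = 16x8
Op 4 fold_left: fold axis v@28; visible region now rows[0,16) x cols[24,28) = 16x4
Op 5 fold_up: fold axis h@8; visible region now rows[0,8) x cols[24,28) = 8x4
Op 6 cut(4, 0): punch at orig (4,24); cuts so far [(4, 24)]; region rows[0,8) x cols[24,28) = 8x4
Op 7 cut(0, 0): punch at orig (0,24); cuts so far [(0, 24), (4, 24)]; region rows[0,8) x cols[24,28) = 8x4
Unfold 1 (reflect across h@8): 4 holes -> [(0, 24), (4, 24), (11, 24), (15, 24)]
Unfold 2 (reflect across v@28): 8 holes -> [(0, 24), (0, 31), (4, 24), (4, 31), (11, 24), (11, 31), (15, 24), (15, 31)]
Unfold 3 (reflect across v@24): 16 holes -> [(0, 16), (0, 23), (0, 24), (0, 31), (4, 16), (4, 23), (4, 24), (4, 31), (11, 16), (11, 23), (11, 24), (11, 31), (15, 16), (15, 23), (15, 24), (15, 31)]
Unfold 4 (reflect across h@16): 32 holes -> [(0, 16), (0, 23), (0, 24), (0, 31), (4, 16), (4, 23), (4, 24), (4, 31), (11, 16), (11, 23), (11, 24), (11, 31), (15, 16), (15, 23), (15, 24), (15, 31), (16, 16), (16, 23), (16, 24), (16, 31), (20, 16), (20, 23), (20, 24), (20, 31), (27, 16), (27, 23), (27, 24), (27, 31), (31, 16), (31, 23), (31, 24), (31, 31)]
Unfold 5 (reflect across v@16): 64 holes -> [(0, 0), (0, 7), (0, 8), (0, 15), (0, 16), (0, 23), (0, 24), (0, 31), (4, 0), (4, 7), (4, 8), (4, 15), (4, 16), (4, 23), (4, 24), (4, 31), (11, 0), (11, 7), (11, 8), (11, 15), (11, 16), (11, 23), (11, 24), (11, 31), (15, 0), (15, 7), (15, 8), (15, 15), (15, 16), (15, 23), (15, 24), (15, 31), (16, 0), (16, 7), (16, 8), (16, 15), (16, 16), (16, 23), (16, 24), (16, 31), (20, 0), (20, 7), (20, 8), (20, 15), (20, 16), (20, 23), (20, 24), (20, 31), (27, 0), (27, 7), (27, 8), (27, 15), (27, 16), (27, 23), (27, 24), (27, 31), (31, 0), (31, 7), (31, 8), (31, 15), (31, 16), (31, 23), (31, 24), (31, 31)]

Answer: 64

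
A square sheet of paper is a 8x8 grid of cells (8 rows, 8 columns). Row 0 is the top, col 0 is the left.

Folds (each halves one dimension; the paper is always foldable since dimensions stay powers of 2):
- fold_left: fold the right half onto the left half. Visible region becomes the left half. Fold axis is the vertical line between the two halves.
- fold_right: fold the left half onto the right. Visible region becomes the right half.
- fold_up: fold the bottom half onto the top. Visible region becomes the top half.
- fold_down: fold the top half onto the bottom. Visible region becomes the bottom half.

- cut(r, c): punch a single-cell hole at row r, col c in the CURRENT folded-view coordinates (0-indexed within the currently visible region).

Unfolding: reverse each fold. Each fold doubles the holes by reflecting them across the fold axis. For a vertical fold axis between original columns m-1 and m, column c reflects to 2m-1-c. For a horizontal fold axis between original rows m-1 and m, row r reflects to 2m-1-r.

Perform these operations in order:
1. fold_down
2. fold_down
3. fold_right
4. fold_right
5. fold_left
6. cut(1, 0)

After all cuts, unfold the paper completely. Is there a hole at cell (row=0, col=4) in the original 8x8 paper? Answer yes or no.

Answer: yes

Derivation:
Op 1 fold_down: fold axis h@4; visible region now rows[4,8) x cols[0,8) = 4x8
Op 2 fold_down: fold axis h@6; visible region now rows[6,8) x cols[0,8) = 2x8
Op 3 fold_right: fold axis v@4; visible region now rows[6,8) x cols[4,8) = 2x4
Op 4 fold_right: fold axis v@6; visible region now rows[6,8) x cols[6,8) = 2x2
Op 5 fold_left: fold axis v@7; visible region now rows[6,8) x cols[6,7) = 2x1
Op 6 cut(1, 0): punch at orig (7,6); cuts so far [(7, 6)]; region rows[6,8) x cols[6,7) = 2x1
Unfold 1 (reflect across v@7): 2 holes -> [(7, 6), (7, 7)]
Unfold 2 (reflect across v@6): 4 holes -> [(7, 4), (7, 5), (7, 6), (7, 7)]
Unfold 3 (reflect across v@4): 8 holes -> [(7, 0), (7, 1), (7, 2), (7, 3), (7, 4), (7, 5), (7, 6), (7, 7)]
Unfold 4 (reflect across h@6): 16 holes -> [(4, 0), (4, 1), (4, 2), (4, 3), (4, 4), (4, 5), (4, 6), (4, 7), (7, 0), (7, 1), (7, 2), (7, 3), (7, 4), (7, 5), (7, 6), (7, 7)]
Unfold 5 (reflect across h@4): 32 holes -> [(0, 0), (0, 1), (0, 2), (0, 3), (0, 4), (0, 5), (0, 6), (0, 7), (3, 0), (3, 1), (3, 2), (3, 3), (3, 4), (3, 5), (3, 6), (3, 7), (4, 0), (4, 1), (4, 2), (4, 3), (4, 4), (4, 5), (4, 6), (4, 7), (7, 0), (7, 1), (7, 2), (7, 3), (7, 4), (7, 5), (7, 6), (7, 7)]
Holes: [(0, 0), (0, 1), (0, 2), (0, 3), (0, 4), (0, 5), (0, 6), (0, 7), (3, 0), (3, 1), (3, 2), (3, 3), (3, 4), (3, 5), (3, 6), (3, 7), (4, 0), (4, 1), (4, 2), (4, 3), (4, 4), (4, 5), (4, 6), (4, 7), (7, 0), (7, 1), (7, 2), (7, 3), (7, 4), (7, 5), (7, 6), (7, 7)]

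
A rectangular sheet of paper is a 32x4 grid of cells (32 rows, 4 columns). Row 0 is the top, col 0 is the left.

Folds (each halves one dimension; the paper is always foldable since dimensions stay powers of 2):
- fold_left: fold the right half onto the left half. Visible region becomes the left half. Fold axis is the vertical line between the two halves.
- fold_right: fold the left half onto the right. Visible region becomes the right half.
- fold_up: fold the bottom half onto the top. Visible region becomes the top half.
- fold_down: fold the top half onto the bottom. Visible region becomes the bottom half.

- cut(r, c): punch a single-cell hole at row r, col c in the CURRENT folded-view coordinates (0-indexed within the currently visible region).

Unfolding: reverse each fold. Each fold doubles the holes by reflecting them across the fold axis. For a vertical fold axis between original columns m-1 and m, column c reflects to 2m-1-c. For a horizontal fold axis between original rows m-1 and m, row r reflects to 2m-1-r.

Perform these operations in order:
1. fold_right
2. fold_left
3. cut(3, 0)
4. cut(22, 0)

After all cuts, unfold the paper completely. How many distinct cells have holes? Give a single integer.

Op 1 fold_right: fold axis v@2; visible region now rows[0,32) x cols[2,4) = 32x2
Op 2 fold_left: fold axis v@3; visible region now rows[0,32) x cols[2,3) = 32x1
Op 3 cut(3, 0): punch at orig (3,2); cuts so far [(3, 2)]; region rows[0,32) x cols[2,3) = 32x1
Op 4 cut(22, 0): punch at orig (22,2); cuts so far [(3, 2), (22, 2)]; region rows[0,32) x cols[2,3) = 32x1
Unfold 1 (reflect across v@3): 4 holes -> [(3, 2), (3, 3), (22, 2), (22, 3)]
Unfold 2 (reflect across v@2): 8 holes -> [(3, 0), (3, 1), (3, 2), (3, 3), (22, 0), (22, 1), (22, 2), (22, 3)]

Answer: 8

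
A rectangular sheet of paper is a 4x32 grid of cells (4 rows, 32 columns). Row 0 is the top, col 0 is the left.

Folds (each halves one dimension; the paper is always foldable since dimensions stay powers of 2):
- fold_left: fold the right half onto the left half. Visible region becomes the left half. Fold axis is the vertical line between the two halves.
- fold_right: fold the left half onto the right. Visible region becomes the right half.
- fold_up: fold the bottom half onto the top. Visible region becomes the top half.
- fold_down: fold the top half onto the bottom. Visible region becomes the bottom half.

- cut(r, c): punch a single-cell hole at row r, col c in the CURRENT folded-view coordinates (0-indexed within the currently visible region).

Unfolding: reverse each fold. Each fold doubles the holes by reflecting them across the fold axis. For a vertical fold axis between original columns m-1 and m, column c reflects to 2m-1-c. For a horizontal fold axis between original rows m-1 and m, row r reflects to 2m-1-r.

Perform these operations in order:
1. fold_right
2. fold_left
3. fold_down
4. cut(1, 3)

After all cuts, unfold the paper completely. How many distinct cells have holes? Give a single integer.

Answer: 8

Derivation:
Op 1 fold_right: fold axis v@16; visible region now rows[0,4) x cols[16,32) = 4x16
Op 2 fold_left: fold axis v@24; visible region now rows[0,4) x cols[16,24) = 4x8
Op 3 fold_down: fold axis h@2; visible region now rows[2,4) x cols[16,24) = 2x8
Op 4 cut(1, 3): punch at orig (3,19); cuts so far [(3, 19)]; region rows[2,4) x cols[16,24) = 2x8
Unfold 1 (reflect across h@2): 2 holes -> [(0, 19), (3, 19)]
Unfold 2 (reflect across v@24): 4 holes -> [(0, 19), (0, 28), (3, 19), (3, 28)]
Unfold 3 (reflect across v@16): 8 holes -> [(0, 3), (0, 12), (0, 19), (0, 28), (3, 3), (3, 12), (3, 19), (3, 28)]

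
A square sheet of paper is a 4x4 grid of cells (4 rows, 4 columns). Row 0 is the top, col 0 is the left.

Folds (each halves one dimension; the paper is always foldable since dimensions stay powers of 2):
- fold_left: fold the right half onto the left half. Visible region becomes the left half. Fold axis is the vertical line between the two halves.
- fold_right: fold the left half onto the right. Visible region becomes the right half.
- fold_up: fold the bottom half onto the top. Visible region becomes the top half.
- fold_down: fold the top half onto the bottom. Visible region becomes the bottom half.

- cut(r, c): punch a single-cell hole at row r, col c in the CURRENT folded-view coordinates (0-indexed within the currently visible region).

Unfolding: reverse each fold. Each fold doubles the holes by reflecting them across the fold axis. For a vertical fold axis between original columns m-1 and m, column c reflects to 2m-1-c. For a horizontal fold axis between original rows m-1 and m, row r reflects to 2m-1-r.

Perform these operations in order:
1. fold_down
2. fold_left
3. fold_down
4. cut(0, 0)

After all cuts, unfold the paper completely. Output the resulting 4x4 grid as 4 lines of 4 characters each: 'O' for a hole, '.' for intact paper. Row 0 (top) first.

Op 1 fold_down: fold axis h@2; visible region now rows[2,4) x cols[0,4) = 2x4
Op 2 fold_left: fold axis v@2; visible region now rows[2,4) x cols[0,2) = 2x2
Op 3 fold_down: fold axis h@3; visible region now rows[3,4) x cols[0,2) = 1x2
Op 4 cut(0, 0): punch at orig (3,0); cuts so far [(3, 0)]; region rows[3,4) x cols[0,2) = 1x2
Unfold 1 (reflect across h@3): 2 holes -> [(2, 0), (3, 0)]
Unfold 2 (reflect across v@2): 4 holes -> [(2, 0), (2, 3), (3, 0), (3, 3)]
Unfold 3 (reflect across h@2): 8 holes -> [(0, 0), (0, 3), (1, 0), (1, 3), (2, 0), (2, 3), (3, 0), (3, 3)]

Answer: O..O
O..O
O..O
O..O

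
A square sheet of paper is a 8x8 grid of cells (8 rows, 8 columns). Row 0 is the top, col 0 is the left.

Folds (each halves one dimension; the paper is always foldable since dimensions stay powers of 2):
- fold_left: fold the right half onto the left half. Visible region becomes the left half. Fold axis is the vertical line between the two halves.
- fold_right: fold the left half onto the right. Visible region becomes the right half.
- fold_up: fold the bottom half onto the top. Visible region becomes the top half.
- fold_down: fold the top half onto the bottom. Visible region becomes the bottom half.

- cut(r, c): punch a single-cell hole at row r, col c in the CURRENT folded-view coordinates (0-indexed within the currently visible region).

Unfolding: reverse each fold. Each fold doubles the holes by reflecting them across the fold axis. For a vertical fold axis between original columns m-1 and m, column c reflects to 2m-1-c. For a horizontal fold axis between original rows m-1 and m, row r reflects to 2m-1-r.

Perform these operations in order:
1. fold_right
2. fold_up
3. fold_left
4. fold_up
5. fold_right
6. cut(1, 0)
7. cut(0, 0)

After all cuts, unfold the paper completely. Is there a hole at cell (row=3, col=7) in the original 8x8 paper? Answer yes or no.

Op 1 fold_right: fold axis v@4; visible region now rows[0,8) x cols[4,8) = 8x4
Op 2 fold_up: fold axis h@4; visible region now rows[0,4) x cols[4,8) = 4x4
Op 3 fold_left: fold axis v@6; visible region now rows[0,4) x cols[4,6) = 4x2
Op 4 fold_up: fold axis h@2; visible region now rows[0,2) x cols[4,6) = 2x2
Op 5 fold_right: fold axis v@5; visible region now rows[0,2) x cols[5,6) = 2x1
Op 6 cut(1, 0): punch at orig (1,5); cuts so far [(1, 5)]; region rows[0,2) x cols[5,6) = 2x1
Op 7 cut(0, 0): punch at orig (0,5); cuts so far [(0, 5), (1, 5)]; region rows[0,2) x cols[5,6) = 2x1
Unfold 1 (reflect across v@5): 4 holes -> [(0, 4), (0, 5), (1, 4), (1, 5)]
Unfold 2 (reflect across h@2): 8 holes -> [(0, 4), (0, 5), (1, 4), (1, 5), (2, 4), (2, 5), (3, 4), (3, 5)]
Unfold 3 (reflect across v@6): 16 holes -> [(0, 4), (0, 5), (0, 6), (0, 7), (1, 4), (1, 5), (1, 6), (1, 7), (2, 4), (2, 5), (2, 6), (2, 7), (3, 4), (3, 5), (3, 6), (3, 7)]
Unfold 4 (reflect across h@4): 32 holes -> [(0, 4), (0, 5), (0, 6), (0, 7), (1, 4), (1, 5), (1, 6), (1, 7), (2, 4), (2, 5), (2, 6), (2, 7), (3, 4), (3, 5), (3, 6), (3, 7), (4, 4), (4, 5), (4, 6), (4, 7), (5, 4), (5, 5), (5, 6), (5, 7), (6, 4), (6, 5), (6, 6), (6, 7), (7, 4), (7, 5), (7, 6), (7, 7)]
Unfold 5 (reflect across v@4): 64 holes -> [(0, 0), (0, 1), (0, 2), (0, 3), (0, 4), (0, 5), (0, 6), (0, 7), (1, 0), (1, 1), (1, 2), (1, 3), (1, 4), (1, 5), (1, 6), (1, 7), (2, 0), (2, 1), (2, 2), (2, 3), (2, 4), (2, 5), (2, 6), (2, 7), (3, 0), (3, 1), (3, 2), (3, 3), (3, 4), (3, 5), (3, 6), (3, 7), (4, 0), (4, 1), (4, 2), (4, 3), (4, 4), (4, 5), (4, 6), (4, 7), (5, 0), (5, 1), (5, 2), (5, 3), (5, 4), (5, 5), (5, 6), (5, 7), (6, 0), (6, 1), (6, 2), (6, 3), (6, 4), (6, 5), (6, 6), (6, 7), (7, 0), (7, 1), (7, 2), (7, 3), (7, 4), (7, 5), (7, 6), (7, 7)]
Holes: [(0, 0), (0, 1), (0, 2), (0, 3), (0, 4), (0, 5), (0, 6), (0, 7), (1, 0), (1, 1), (1, 2), (1, 3), (1, 4), (1, 5), (1, 6), (1, 7), (2, 0), (2, 1), (2, 2), (2, 3), (2, 4), (2, 5), (2, 6), (2, 7), (3, 0), (3, 1), (3, 2), (3, 3), (3, 4), (3, 5), (3, 6), (3, 7), (4, 0), (4, 1), (4, 2), (4, 3), (4, 4), (4, 5), (4, 6), (4, 7), (5, 0), (5, 1), (5, 2), (5, 3), (5, 4), (5, 5), (5, 6), (5, 7), (6, 0), (6, 1), (6, 2), (6, 3), (6, 4), (6, 5), (6, 6), (6, 7), (7, 0), (7, 1), (7, 2), (7, 3), (7, 4), (7, 5), (7, 6), (7, 7)]

Answer: yes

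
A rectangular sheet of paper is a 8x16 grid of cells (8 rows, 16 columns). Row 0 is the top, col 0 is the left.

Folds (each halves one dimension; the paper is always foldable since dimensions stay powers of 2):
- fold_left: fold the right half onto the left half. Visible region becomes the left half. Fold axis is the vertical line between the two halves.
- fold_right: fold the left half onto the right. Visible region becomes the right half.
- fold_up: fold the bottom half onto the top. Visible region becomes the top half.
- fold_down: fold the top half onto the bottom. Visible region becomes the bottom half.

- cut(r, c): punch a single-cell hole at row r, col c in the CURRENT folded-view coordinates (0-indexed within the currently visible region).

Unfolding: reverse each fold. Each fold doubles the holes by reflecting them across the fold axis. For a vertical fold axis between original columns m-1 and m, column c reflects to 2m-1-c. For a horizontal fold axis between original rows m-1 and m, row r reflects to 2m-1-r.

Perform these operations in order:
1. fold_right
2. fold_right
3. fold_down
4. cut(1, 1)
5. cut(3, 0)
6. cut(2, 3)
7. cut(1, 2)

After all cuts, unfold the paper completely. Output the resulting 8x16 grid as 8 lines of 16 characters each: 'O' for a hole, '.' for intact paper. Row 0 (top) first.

Answer: ...OO......OO...
O......OO......O
.OO..OO..OO..OO.
................
................
.OO..OO..OO..OO.
O......OO......O
...OO......OO...

Derivation:
Op 1 fold_right: fold axis v@8; visible region now rows[0,8) x cols[8,16) = 8x8
Op 2 fold_right: fold axis v@12; visible region now rows[0,8) x cols[12,16) = 8x4
Op 3 fold_down: fold axis h@4; visible region now rows[4,8) x cols[12,16) = 4x4
Op 4 cut(1, 1): punch at orig (5,13); cuts so far [(5, 13)]; region rows[4,8) x cols[12,16) = 4x4
Op 5 cut(3, 0): punch at orig (7,12); cuts so far [(5, 13), (7, 12)]; region rows[4,8) x cols[12,16) = 4x4
Op 6 cut(2, 3): punch at orig (6,15); cuts so far [(5, 13), (6, 15), (7, 12)]; region rows[4,8) x cols[12,16) = 4x4
Op 7 cut(1, 2): punch at orig (5,14); cuts so far [(5, 13), (5, 14), (6, 15), (7, 12)]; region rows[4,8) x cols[12,16) = 4x4
Unfold 1 (reflect across h@4): 8 holes -> [(0, 12), (1, 15), (2, 13), (2, 14), (5, 13), (5, 14), (6, 15), (7, 12)]
Unfold 2 (reflect across v@12): 16 holes -> [(0, 11), (0, 12), (1, 8), (1, 15), (2, 9), (2, 10), (2, 13), (2, 14), (5, 9), (5, 10), (5, 13), (5, 14), (6, 8), (6, 15), (7, 11), (7, 12)]
Unfold 3 (reflect across v@8): 32 holes -> [(0, 3), (0, 4), (0, 11), (0, 12), (1, 0), (1, 7), (1, 8), (1, 15), (2, 1), (2, 2), (2, 5), (2, 6), (2, 9), (2, 10), (2, 13), (2, 14), (5, 1), (5, 2), (5, 5), (5, 6), (5, 9), (5, 10), (5, 13), (5, 14), (6, 0), (6, 7), (6, 8), (6, 15), (7, 3), (7, 4), (7, 11), (7, 12)]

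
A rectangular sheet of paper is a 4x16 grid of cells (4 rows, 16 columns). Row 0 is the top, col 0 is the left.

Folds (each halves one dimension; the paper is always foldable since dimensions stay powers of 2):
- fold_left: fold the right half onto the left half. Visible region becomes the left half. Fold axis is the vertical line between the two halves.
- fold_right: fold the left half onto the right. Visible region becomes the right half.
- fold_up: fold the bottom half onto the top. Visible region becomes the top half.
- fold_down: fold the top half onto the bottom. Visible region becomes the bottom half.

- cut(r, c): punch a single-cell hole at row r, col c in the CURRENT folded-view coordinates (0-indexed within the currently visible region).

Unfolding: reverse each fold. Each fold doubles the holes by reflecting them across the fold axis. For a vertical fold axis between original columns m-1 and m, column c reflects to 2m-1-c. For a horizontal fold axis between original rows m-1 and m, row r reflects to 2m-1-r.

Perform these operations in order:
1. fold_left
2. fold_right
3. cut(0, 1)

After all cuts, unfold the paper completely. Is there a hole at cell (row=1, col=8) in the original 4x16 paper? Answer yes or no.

Op 1 fold_left: fold axis v@8; visible region now rows[0,4) x cols[0,8) = 4x8
Op 2 fold_right: fold axis v@4; visible region now rows[0,4) x cols[4,8) = 4x4
Op 3 cut(0, 1): punch at orig (0,5); cuts so far [(0, 5)]; region rows[0,4) x cols[4,8) = 4x4
Unfold 1 (reflect across v@4): 2 holes -> [(0, 2), (0, 5)]
Unfold 2 (reflect across v@8): 4 holes -> [(0, 2), (0, 5), (0, 10), (0, 13)]
Holes: [(0, 2), (0, 5), (0, 10), (0, 13)]

Answer: no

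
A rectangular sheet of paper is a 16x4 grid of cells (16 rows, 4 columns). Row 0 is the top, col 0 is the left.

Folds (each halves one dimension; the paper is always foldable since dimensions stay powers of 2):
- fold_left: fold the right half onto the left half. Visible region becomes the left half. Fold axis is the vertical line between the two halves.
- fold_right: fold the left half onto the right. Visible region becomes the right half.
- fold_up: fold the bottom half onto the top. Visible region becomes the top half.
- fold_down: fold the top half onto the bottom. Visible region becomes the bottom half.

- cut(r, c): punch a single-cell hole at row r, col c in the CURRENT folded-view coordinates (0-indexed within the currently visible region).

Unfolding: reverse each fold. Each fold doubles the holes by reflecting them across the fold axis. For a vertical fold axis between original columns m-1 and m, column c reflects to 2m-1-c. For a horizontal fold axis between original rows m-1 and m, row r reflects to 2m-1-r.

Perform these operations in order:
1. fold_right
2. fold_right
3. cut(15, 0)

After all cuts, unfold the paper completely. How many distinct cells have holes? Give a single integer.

Op 1 fold_right: fold axis v@2; visible region now rows[0,16) x cols[2,4) = 16x2
Op 2 fold_right: fold axis v@3; visible region now rows[0,16) x cols[3,4) = 16x1
Op 3 cut(15, 0): punch at orig (15,3); cuts so far [(15, 3)]; region rows[0,16) x cols[3,4) = 16x1
Unfold 1 (reflect across v@3): 2 holes -> [(15, 2), (15, 3)]
Unfold 2 (reflect across v@2): 4 holes -> [(15, 0), (15, 1), (15, 2), (15, 3)]

Answer: 4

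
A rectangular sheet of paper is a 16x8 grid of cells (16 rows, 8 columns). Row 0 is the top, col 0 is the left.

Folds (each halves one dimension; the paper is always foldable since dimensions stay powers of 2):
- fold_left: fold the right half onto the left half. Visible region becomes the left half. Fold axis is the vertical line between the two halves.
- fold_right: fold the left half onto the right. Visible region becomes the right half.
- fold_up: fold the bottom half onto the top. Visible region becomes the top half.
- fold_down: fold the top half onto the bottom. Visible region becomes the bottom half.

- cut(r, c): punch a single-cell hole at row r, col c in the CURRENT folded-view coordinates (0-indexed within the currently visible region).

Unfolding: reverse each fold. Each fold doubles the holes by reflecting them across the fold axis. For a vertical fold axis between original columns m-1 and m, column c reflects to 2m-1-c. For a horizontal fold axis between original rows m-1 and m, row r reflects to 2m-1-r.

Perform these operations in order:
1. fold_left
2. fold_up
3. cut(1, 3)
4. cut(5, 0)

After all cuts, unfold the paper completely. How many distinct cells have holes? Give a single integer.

Answer: 8

Derivation:
Op 1 fold_left: fold axis v@4; visible region now rows[0,16) x cols[0,4) = 16x4
Op 2 fold_up: fold axis h@8; visible region now rows[0,8) x cols[0,4) = 8x4
Op 3 cut(1, 3): punch at orig (1,3); cuts so far [(1, 3)]; region rows[0,8) x cols[0,4) = 8x4
Op 4 cut(5, 0): punch at orig (5,0); cuts so far [(1, 3), (5, 0)]; region rows[0,8) x cols[0,4) = 8x4
Unfold 1 (reflect across h@8): 4 holes -> [(1, 3), (5, 0), (10, 0), (14, 3)]
Unfold 2 (reflect across v@4): 8 holes -> [(1, 3), (1, 4), (5, 0), (5, 7), (10, 0), (10, 7), (14, 3), (14, 4)]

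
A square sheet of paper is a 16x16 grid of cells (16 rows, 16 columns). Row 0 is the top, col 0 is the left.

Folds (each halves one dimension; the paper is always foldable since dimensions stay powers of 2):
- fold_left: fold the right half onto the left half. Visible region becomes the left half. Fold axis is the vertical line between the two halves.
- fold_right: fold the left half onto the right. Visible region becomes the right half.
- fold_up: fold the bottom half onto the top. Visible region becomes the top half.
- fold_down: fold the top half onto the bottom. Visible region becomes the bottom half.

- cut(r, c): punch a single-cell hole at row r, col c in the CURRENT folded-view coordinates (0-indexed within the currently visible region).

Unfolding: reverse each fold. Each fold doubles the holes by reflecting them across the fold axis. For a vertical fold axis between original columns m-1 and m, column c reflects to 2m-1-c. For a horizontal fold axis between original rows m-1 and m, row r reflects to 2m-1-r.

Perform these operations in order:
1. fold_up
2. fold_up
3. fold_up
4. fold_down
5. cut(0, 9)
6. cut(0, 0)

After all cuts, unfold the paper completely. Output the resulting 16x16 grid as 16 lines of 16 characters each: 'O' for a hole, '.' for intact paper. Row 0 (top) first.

Op 1 fold_up: fold axis h@8; visible region now rows[0,8) x cols[0,16) = 8x16
Op 2 fold_up: fold axis h@4; visible region now rows[0,4) x cols[0,16) = 4x16
Op 3 fold_up: fold axis h@2; visible region now rows[0,2) x cols[0,16) = 2x16
Op 4 fold_down: fold axis h@1; visible region now rows[1,2) x cols[0,16) = 1x16
Op 5 cut(0, 9): punch at orig (1,9); cuts so far [(1, 9)]; region rows[1,2) x cols[0,16) = 1x16
Op 6 cut(0, 0): punch at orig (1,0); cuts so far [(1, 0), (1, 9)]; region rows[1,2) x cols[0,16) = 1x16
Unfold 1 (reflect across h@1): 4 holes -> [(0, 0), (0, 9), (1, 0), (1, 9)]
Unfold 2 (reflect across h@2): 8 holes -> [(0, 0), (0, 9), (1, 0), (1, 9), (2, 0), (2, 9), (3, 0), (3, 9)]
Unfold 3 (reflect across h@4): 16 holes -> [(0, 0), (0, 9), (1, 0), (1, 9), (2, 0), (2, 9), (3, 0), (3, 9), (4, 0), (4, 9), (5, 0), (5, 9), (6, 0), (6, 9), (7, 0), (7, 9)]
Unfold 4 (reflect across h@8): 32 holes -> [(0, 0), (0, 9), (1, 0), (1, 9), (2, 0), (2, 9), (3, 0), (3, 9), (4, 0), (4, 9), (5, 0), (5, 9), (6, 0), (6, 9), (7, 0), (7, 9), (8, 0), (8, 9), (9, 0), (9, 9), (10, 0), (10, 9), (11, 0), (11, 9), (12, 0), (12, 9), (13, 0), (13, 9), (14, 0), (14, 9), (15, 0), (15, 9)]

Answer: O........O......
O........O......
O........O......
O........O......
O........O......
O........O......
O........O......
O........O......
O........O......
O........O......
O........O......
O........O......
O........O......
O........O......
O........O......
O........O......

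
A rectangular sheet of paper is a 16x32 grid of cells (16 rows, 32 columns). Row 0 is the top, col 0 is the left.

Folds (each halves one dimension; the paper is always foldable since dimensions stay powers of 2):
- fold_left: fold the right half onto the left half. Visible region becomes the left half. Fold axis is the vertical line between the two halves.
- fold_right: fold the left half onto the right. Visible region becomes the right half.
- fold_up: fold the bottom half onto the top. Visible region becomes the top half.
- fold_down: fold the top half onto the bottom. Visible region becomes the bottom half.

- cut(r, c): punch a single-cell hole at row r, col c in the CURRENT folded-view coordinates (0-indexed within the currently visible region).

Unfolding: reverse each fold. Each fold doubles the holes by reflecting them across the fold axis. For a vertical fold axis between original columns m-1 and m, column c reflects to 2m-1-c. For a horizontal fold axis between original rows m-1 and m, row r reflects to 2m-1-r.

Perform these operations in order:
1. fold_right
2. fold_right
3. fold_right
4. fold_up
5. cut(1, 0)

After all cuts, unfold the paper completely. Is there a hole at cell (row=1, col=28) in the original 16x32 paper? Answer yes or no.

Answer: yes

Derivation:
Op 1 fold_right: fold axis v@16; visible region now rows[0,16) x cols[16,32) = 16x16
Op 2 fold_right: fold axis v@24; visible region now rows[0,16) x cols[24,32) = 16x8
Op 3 fold_right: fold axis v@28; visible region now rows[0,16) x cols[28,32) = 16x4
Op 4 fold_up: fold axis h@8; visible region now rows[0,8) x cols[28,32) = 8x4
Op 5 cut(1, 0): punch at orig (1,28); cuts so far [(1, 28)]; region rows[0,8) x cols[28,32) = 8x4
Unfold 1 (reflect across h@8): 2 holes -> [(1, 28), (14, 28)]
Unfold 2 (reflect across v@28): 4 holes -> [(1, 27), (1, 28), (14, 27), (14, 28)]
Unfold 3 (reflect across v@24): 8 holes -> [(1, 19), (1, 20), (1, 27), (1, 28), (14, 19), (14, 20), (14, 27), (14, 28)]
Unfold 4 (reflect across v@16): 16 holes -> [(1, 3), (1, 4), (1, 11), (1, 12), (1, 19), (1, 20), (1, 27), (1, 28), (14, 3), (14, 4), (14, 11), (14, 12), (14, 19), (14, 20), (14, 27), (14, 28)]
Holes: [(1, 3), (1, 4), (1, 11), (1, 12), (1, 19), (1, 20), (1, 27), (1, 28), (14, 3), (14, 4), (14, 11), (14, 12), (14, 19), (14, 20), (14, 27), (14, 28)]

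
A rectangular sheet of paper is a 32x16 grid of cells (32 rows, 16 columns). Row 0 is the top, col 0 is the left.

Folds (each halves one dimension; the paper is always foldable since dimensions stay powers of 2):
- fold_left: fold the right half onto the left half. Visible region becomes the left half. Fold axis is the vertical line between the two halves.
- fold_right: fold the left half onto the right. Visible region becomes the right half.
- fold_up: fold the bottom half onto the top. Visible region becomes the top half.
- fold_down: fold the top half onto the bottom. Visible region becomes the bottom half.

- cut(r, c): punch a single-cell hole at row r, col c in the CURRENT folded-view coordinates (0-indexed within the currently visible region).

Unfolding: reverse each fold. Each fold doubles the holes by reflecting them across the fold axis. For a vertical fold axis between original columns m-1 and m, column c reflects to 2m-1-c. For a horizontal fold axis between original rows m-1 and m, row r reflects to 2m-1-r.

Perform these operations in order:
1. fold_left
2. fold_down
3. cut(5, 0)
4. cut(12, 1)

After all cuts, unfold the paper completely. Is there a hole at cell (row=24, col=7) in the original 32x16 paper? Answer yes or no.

Answer: no

Derivation:
Op 1 fold_left: fold axis v@8; visible region now rows[0,32) x cols[0,8) = 32x8
Op 2 fold_down: fold axis h@16; visible region now rows[16,32) x cols[0,8) = 16x8
Op 3 cut(5, 0): punch at orig (21,0); cuts so far [(21, 0)]; region rows[16,32) x cols[0,8) = 16x8
Op 4 cut(12, 1): punch at orig (28,1); cuts so far [(21, 0), (28, 1)]; region rows[16,32) x cols[0,8) = 16x8
Unfold 1 (reflect across h@16): 4 holes -> [(3, 1), (10, 0), (21, 0), (28, 1)]
Unfold 2 (reflect across v@8): 8 holes -> [(3, 1), (3, 14), (10, 0), (10, 15), (21, 0), (21, 15), (28, 1), (28, 14)]
Holes: [(3, 1), (3, 14), (10, 0), (10, 15), (21, 0), (21, 15), (28, 1), (28, 14)]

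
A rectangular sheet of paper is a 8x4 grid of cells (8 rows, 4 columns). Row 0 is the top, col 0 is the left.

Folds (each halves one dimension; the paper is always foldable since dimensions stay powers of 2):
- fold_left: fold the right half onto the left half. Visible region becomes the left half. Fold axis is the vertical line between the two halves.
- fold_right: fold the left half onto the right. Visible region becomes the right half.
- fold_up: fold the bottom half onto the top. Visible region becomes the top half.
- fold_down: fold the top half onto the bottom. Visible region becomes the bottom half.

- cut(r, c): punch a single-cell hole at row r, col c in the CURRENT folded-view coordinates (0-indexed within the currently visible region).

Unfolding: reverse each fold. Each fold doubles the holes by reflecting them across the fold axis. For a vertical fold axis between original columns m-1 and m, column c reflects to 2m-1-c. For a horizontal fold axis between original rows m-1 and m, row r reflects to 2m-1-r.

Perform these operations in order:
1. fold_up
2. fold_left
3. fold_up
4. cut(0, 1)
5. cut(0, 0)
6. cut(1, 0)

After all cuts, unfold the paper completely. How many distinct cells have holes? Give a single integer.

Op 1 fold_up: fold axis h@4; visible region now rows[0,4) x cols[0,4) = 4x4
Op 2 fold_left: fold axis v@2; visible region now rows[0,4) x cols[0,2) = 4x2
Op 3 fold_up: fold axis h@2; visible region now rows[0,2) x cols[0,2) = 2x2
Op 4 cut(0, 1): punch at orig (0,1); cuts so far [(0, 1)]; region rows[0,2) x cols[0,2) = 2x2
Op 5 cut(0, 0): punch at orig (0,0); cuts so far [(0, 0), (0, 1)]; region rows[0,2) x cols[0,2) = 2x2
Op 6 cut(1, 0): punch at orig (1,0); cuts so far [(0, 0), (0, 1), (1, 0)]; region rows[0,2) x cols[0,2) = 2x2
Unfold 1 (reflect across h@2): 6 holes -> [(0, 0), (0, 1), (1, 0), (2, 0), (3, 0), (3, 1)]
Unfold 2 (reflect across v@2): 12 holes -> [(0, 0), (0, 1), (0, 2), (0, 3), (1, 0), (1, 3), (2, 0), (2, 3), (3, 0), (3, 1), (3, 2), (3, 3)]
Unfold 3 (reflect across h@4): 24 holes -> [(0, 0), (0, 1), (0, 2), (0, 3), (1, 0), (1, 3), (2, 0), (2, 3), (3, 0), (3, 1), (3, 2), (3, 3), (4, 0), (4, 1), (4, 2), (4, 3), (5, 0), (5, 3), (6, 0), (6, 3), (7, 0), (7, 1), (7, 2), (7, 3)]

Answer: 24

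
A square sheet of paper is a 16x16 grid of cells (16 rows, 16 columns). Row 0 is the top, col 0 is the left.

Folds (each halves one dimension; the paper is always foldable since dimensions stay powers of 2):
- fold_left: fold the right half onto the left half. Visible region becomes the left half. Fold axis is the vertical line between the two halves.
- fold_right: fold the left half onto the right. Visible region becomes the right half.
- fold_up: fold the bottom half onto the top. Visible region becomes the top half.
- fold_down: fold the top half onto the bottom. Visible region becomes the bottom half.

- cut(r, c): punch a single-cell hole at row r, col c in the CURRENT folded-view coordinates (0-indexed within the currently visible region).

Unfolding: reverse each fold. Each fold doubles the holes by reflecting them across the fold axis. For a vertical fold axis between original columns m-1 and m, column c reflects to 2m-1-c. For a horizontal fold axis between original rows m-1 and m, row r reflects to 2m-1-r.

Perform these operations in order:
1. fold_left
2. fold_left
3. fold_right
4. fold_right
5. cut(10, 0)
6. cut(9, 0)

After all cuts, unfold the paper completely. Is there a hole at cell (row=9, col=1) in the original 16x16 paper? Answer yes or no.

Answer: yes

Derivation:
Op 1 fold_left: fold axis v@8; visible region now rows[0,16) x cols[0,8) = 16x8
Op 2 fold_left: fold axis v@4; visible region now rows[0,16) x cols[0,4) = 16x4
Op 3 fold_right: fold axis v@2; visible region now rows[0,16) x cols[2,4) = 16x2
Op 4 fold_right: fold axis v@3; visible region now rows[0,16) x cols[3,4) = 16x1
Op 5 cut(10, 0): punch at orig (10,3); cuts so far [(10, 3)]; region rows[0,16) x cols[3,4) = 16x1
Op 6 cut(9, 0): punch at orig (9,3); cuts so far [(9, 3), (10, 3)]; region rows[0,16) x cols[3,4) = 16x1
Unfold 1 (reflect across v@3): 4 holes -> [(9, 2), (9, 3), (10, 2), (10, 3)]
Unfold 2 (reflect across v@2): 8 holes -> [(9, 0), (9, 1), (9, 2), (9, 3), (10, 0), (10, 1), (10, 2), (10, 3)]
Unfold 3 (reflect across v@4): 16 holes -> [(9, 0), (9, 1), (9, 2), (9, 3), (9, 4), (9, 5), (9, 6), (9, 7), (10, 0), (10, 1), (10, 2), (10, 3), (10, 4), (10, 5), (10, 6), (10, 7)]
Unfold 4 (reflect across v@8): 32 holes -> [(9, 0), (9, 1), (9, 2), (9, 3), (9, 4), (9, 5), (9, 6), (9, 7), (9, 8), (9, 9), (9, 10), (9, 11), (9, 12), (9, 13), (9, 14), (9, 15), (10, 0), (10, 1), (10, 2), (10, 3), (10, 4), (10, 5), (10, 6), (10, 7), (10, 8), (10, 9), (10, 10), (10, 11), (10, 12), (10, 13), (10, 14), (10, 15)]
Holes: [(9, 0), (9, 1), (9, 2), (9, 3), (9, 4), (9, 5), (9, 6), (9, 7), (9, 8), (9, 9), (9, 10), (9, 11), (9, 12), (9, 13), (9, 14), (9, 15), (10, 0), (10, 1), (10, 2), (10, 3), (10, 4), (10, 5), (10, 6), (10, 7), (10, 8), (10, 9), (10, 10), (10, 11), (10, 12), (10, 13), (10, 14), (10, 15)]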